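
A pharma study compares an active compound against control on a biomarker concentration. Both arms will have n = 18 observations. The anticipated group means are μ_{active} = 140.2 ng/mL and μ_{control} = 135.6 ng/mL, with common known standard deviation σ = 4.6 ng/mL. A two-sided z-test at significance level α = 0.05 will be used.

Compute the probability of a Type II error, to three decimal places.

Standardized effect: d = |μ_{active} − μ_{control}| / σ = |140.2 − 135.6| / 4.6 = 1.0000
Noncentrality parameter: δ = d·√(n/2) = 1.0000 × √(18/2) = 3.0000
Two-sided α = 0.05 → critical value z_{0.025} = 1.960.
Power = Φ(δ − 1.960) + Φ(−δ − 1.960) = Φ(1.040) + Φ(-4.960) = 0.8508 + 0.0000 = 0.8508.
Type II error: β = 1 − power = 1 − 0.8508 = 0.1492.

β ≈ 0.149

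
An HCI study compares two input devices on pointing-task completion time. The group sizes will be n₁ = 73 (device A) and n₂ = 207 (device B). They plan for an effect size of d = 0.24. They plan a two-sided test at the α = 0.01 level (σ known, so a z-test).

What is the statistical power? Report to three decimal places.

Power ≈ 0.208

Noncentrality parameter: δ = d / √(1/n₁ + 1/n₂) = 0.24 / √(1/73 + 1/207) = 1.7631
Critical value for a two-sided test at α = 0.01: z_{α/2} = 2.576.
Power = Φ(δ − 2.576) + Φ(−δ − 2.576) = Φ(-0.813) + Φ(-4.339) = 0.2082 + 0.0000 = 0.2082.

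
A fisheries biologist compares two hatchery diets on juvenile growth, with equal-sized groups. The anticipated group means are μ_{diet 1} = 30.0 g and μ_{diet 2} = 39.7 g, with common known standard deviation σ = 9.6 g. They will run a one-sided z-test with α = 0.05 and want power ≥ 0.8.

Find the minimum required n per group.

n = 13 per group

Standardized effect: d = |μ_{diet 1} − μ_{diet 2}| / σ = |30.0 − 39.7| / 9.6 = 1.0104
For power 0.8 need Φ(δ − z_{0.05}) = 0.8, so δ = z_{0.05} + z_{0.20} = 1.645 + 0.842 = 2.486.
δ = d·√(n/2) ⇒ n = 2(δ/d)² = 2 × (2.486 / 1.0104)² = 12.11.
Rounding up, n = 13 per group.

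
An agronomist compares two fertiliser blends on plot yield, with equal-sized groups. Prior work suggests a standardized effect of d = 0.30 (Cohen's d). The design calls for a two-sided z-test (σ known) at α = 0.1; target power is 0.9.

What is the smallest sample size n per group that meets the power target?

Set Φ(δ − 1.645) = 0.9; then δ − 1.645 = Φ⁻¹(0.9) = 1.282, giving δ = 2.926.
(Ignoring the negligible lower-tail rejection probability gives the usual closed-form inversion.)
δ = d·√(n/2) ⇒ n = 2(δ/d)² = 2 × (2.926 / 0.30)² = 190.31.
Round up to the next whole unit.

n = 191 per group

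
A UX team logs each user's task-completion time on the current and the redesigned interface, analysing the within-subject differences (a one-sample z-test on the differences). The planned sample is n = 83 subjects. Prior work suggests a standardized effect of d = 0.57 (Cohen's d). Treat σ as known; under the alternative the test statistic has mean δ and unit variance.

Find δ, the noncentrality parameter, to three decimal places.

δ = d·√n = 0.57 × √83 = 5.1929

δ ≈ 5.193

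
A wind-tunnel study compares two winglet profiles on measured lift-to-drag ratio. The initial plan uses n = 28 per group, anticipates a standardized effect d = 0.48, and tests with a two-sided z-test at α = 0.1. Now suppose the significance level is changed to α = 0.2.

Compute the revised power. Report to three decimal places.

δ = d·√(n/2) = 0.48 × √(28/2) = 1.7960 (unchanged). New critical value: z_{0.1} = 1.282.
Revised power = Φ(δ − 1.282) + Φ(−δ − 1.282) = Φ(0.514) + Φ(-3.078) = 0.6965 + 0.0010 = 0.6976.

Power ≈ 0.698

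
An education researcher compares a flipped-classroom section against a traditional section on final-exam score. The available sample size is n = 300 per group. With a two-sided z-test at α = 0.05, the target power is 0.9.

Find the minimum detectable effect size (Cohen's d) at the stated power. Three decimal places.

d ≈ 0.265

Required noncentrality: δ = z_{0.025} + z_{0.10} = 1.960 + 1.282 = 3.242.
(The second rejection-region term Φ(−δ − z_{α/2}) is negligible and dropped.)
δ = d·√(n/2) ⇒ d = δ/√(n/2) = 3.242/√(300/2) = 0.2647.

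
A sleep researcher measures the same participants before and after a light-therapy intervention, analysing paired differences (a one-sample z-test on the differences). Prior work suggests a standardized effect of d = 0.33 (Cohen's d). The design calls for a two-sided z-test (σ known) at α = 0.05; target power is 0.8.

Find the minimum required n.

n = 73

Set Φ(δ − 1.960) = 0.8; then δ − 1.960 = Φ⁻¹(0.8) = 0.842, giving δ = 2.802.
(For δ > 0 the lower-tail rejection region contributes negligibly to power, so the one-term inversion is standard.)
δ = d·√n ⇒ n = (δ/d)² = (2.802 / 0.33)² = 72.07.
Round up to the next whole unit.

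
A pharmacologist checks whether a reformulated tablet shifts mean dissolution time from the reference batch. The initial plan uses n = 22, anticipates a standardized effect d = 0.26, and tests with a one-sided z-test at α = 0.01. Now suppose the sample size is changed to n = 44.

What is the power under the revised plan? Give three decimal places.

With n = 44: δ = d·√n = 0.26 × √44 = 1.7246. Critical value z_{0.01} = 2.326.
Revised power = Φ(δ − 2.326) = Φ(-0.602) = 0.2737.

Power ≈ 0.274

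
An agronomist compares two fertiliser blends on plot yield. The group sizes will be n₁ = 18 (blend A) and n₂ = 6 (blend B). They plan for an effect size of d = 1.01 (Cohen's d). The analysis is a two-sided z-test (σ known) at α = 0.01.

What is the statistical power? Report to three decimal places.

Noncentrality parameter: δ = d / √(1/n₁ + 1/n₂) = 1.01 / √(1/18 + 1/6) = 2.1425
Critical value for a two-sided test at α = 0.01: z_{α/2} = 2.576.
Power = Φ(δ − 2.576) + Φ(−δ − 2.576) = Φ(-0.433) + Φ(-4.718) = 0.3324 + 0.0000 = 0.3324.

Power ≈ 0.332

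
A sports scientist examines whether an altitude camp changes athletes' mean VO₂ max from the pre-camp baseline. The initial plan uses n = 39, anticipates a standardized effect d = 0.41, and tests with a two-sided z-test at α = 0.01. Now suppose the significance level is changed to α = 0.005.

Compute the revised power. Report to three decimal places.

δ = d·√n = 0.41 × √39 = 2.5604 (unchanged). New critical value: z_{0.0025} = 2.807.
Revised power = Φ(δ − 2.807) + Φ(−δ − 2.807) = Φ(-0.247) + Φ(-5.367) = 0.4026 + 0.0000 = 0.4026.

Power ≈ 0.403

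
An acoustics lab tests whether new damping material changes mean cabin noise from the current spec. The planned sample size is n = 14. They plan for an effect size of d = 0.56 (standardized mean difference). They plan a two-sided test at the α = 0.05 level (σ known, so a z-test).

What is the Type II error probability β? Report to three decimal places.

Noncentrality parameter: δ = d·√n = 0.56 × √14 = 2.0953
Two-sided α = 0.05 → critical value z_{0.025} = 1.960.
Power = Φ(δ − 1.960) + Φ(−δ − 1.960) = Φ(0.135) + Φ(-4.055) = 0.5538 + 0.0000 = 0.5539.
Type II error: β = 1 − power = 1 − 0.5539 = 0.4461.

β ≈ 0.446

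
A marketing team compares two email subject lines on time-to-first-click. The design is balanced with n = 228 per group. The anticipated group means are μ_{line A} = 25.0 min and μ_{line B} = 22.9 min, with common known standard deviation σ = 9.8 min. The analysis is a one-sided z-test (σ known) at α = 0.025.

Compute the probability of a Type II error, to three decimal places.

β ≈ 0.371

Standardized effect: d = |μ_{line A} − μ_{line B}| / σ = |25.0 − 22.9| / 9.8 = 0.2143
Noncentrality parameter: δ = d·√(n/2) = 0.2143 × √(228/2) = 2.2879
Critical value for a one-sided test at α = 0.025: z_α = 1.960.
Power = P(Z > 1.960 − δ) = Φ(0.328) = 0.6285.
Type II error: β = 1 − power = 1 − 0.6285 = 0.3715.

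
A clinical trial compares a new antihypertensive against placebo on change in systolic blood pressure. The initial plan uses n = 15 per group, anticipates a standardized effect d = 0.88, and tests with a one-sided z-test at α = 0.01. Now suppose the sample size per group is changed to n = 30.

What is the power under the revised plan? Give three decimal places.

With n = 30 per group: δ = d·√(n/2) = 0.88 × √(30/2) = 3.4082. Critical value z_{0.01} = 2.326.
Revised power = P(Z > 2.326 − δ) = Φ(1.082) = 0.8603.

Power ≈ 0.860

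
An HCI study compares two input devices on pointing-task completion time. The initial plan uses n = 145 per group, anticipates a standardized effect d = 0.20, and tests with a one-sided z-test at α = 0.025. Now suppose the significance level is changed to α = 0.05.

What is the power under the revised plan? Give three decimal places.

Power ≈ 0.523

δ = d·√(n/2) = 0.20 × √(145/2) = 1.7029 (unchanged). New critical value: z_{0.05} = 1.645.
Revised power = P(Z > 1.645 − δ) = Φ(0.058) = 0.5232.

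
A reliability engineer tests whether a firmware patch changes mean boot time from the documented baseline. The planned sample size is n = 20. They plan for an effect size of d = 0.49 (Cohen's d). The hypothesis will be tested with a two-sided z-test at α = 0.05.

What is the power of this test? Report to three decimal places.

Noncentrality parameter: δ = d·√n = 0.49 × √20 = 2.1913
Critical value for a two-sided test at α = 0.05: z_{α/2} = 1.960.
Power = Φ(δ − 1.960) + Φ(−δ − 1.960) = Φ(0.231) + Φ(-4.151) = 0.5915 + 0.0000 = 0.5915.

Power ≈ 0.592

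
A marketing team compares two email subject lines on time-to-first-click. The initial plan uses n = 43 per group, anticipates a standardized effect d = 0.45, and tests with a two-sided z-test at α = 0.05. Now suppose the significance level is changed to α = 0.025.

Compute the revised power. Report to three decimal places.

δ = d·√(n/2) = 0.45 × √(43/2) = 2.0866 (unchanged). New critical value: z_{0.0125} = 2.241.
Revised power = Φ(δ − 2.241) + Φ(−δ − 2.241) = Φ(-0.155) + Φ(-4.328) = 0.4385 + 0.0000 = 0.4385.

Power ≈ 0.438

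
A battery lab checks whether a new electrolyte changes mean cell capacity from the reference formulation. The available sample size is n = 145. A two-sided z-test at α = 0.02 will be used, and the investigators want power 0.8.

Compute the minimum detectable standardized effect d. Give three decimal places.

Need Φ(δ − 2.326) = 0.8, so δ = 2.326 + 0.842 = 3.168.
(Lower-tail contribution to power is negligible for δ > 0.)
δ = d·√n ⇒ d = δ/√n = 3.168/√145 = 0.2631.

d ≈ 0.263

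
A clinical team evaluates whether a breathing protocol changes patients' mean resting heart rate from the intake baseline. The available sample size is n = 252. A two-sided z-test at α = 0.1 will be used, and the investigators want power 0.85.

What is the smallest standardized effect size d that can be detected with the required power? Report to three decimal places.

d ≈ 0.169

Need Φ(δ − 1.645) = 0.85, so δ = 1.645 + 1.036 = 2.681.
(The second rejection-region term Φ(−δ − z_{α/2}) is negligible and dropped.)
δ = d·√n ⇒ d = δ/√n = 2.681/√252 = 0.1689.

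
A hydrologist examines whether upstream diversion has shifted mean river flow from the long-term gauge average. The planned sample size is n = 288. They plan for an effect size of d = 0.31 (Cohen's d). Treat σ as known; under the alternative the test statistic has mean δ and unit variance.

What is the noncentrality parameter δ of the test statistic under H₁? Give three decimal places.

The noncentrality parameter scales effect size by the design's sample-size factor: δ = d·√n = 0.31 × √288 = 5.2609

δ ≈ 5.261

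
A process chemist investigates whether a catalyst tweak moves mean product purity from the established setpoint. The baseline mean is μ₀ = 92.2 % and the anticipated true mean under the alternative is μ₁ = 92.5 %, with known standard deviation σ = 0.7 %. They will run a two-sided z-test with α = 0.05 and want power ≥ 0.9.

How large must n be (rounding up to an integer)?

Standardized effect: d = |μ₁ − μ₀| / σ = |92.5 − 92.2| / 0.7 = 0.4286
Set Φ(δ − 1.960) = 0.9; then δ − 1.960 = Φ⁻¹(0.9) = 1.282, giving δ = 3.242.
(The Φ(−δ − z_{α/2}) term is vanishingly small for δ > 0 and is dropped in the standard sample-size formula.)
δ = d·√n ⇒ n = (δ/d)² = (3.242 / 0.4286)² = 57.21.
Rounding up, n = 58.

n = 58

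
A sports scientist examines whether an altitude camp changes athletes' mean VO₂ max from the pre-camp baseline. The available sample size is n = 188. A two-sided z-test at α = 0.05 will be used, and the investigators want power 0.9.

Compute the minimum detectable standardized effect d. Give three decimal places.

Required noncentrality: δ = z_{0.025} + z_{0.10} = 1.960 + 1.282 = 3.242.
(The second rejection-region term Φ(−δ − z_{α/2}) is negligible and dropped.)
δ = d·√n ⇒ d = δ/√n = 3.242/√188 = 0.2364.

d ≈ 0.236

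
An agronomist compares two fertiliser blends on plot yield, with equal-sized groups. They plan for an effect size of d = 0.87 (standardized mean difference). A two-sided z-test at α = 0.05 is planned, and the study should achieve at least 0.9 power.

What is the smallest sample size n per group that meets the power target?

n = 28 per group

Set Φ(δ − 1.960) = 0.9; then δ − 1.960 = Φ⁻¹(0.9) = 1.282, giving δ = 3.242.
(For δ > 0 the lower-tail rejection region contributes negligibly to power, so the one-term inversion is standard.)
δ = d·√(n/2) ⇒ n = 2(δ/d)² = 2 × (3.242 / 0.87)² = 27.76.
Round up to the next whole unit.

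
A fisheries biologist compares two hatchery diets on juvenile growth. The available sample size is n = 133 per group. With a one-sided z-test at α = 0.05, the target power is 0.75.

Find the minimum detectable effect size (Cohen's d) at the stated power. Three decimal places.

Need Φ(δ − 1.645) = 0.75, so δ = 1.645 + 0.674 = 2.319.
δ = d·√(n/2) ⇒ d = δ/√(n/2) = 2.319/√(133/2) = 0.2844.

d ≈ 0.284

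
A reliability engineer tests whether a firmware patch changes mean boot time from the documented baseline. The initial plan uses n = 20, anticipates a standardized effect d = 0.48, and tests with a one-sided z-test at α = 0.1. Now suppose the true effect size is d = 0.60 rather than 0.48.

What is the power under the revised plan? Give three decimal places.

Power ≈ 0.920

With d = 0.60: δ = d·√n = 0.60 × √20 = 2.6833. Critical value z_{0.1} = 1.282.
Revised power = Φ(δ − 1.282) = Φ(1.402) = 0.9195.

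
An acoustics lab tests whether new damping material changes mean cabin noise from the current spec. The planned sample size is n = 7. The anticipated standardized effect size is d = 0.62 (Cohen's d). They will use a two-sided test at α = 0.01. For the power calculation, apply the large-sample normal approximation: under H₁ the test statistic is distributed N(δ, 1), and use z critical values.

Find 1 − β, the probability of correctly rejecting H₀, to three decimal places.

Power ≈ 0.175

Noncentrality parameter: δ = d·√n = 0.62 × √7 = 1.6404
Two-sided α = 0.01 → critical value z_{0.005} = 2.576.
Power = Φ(δ − 2.576) + Φ(−δ − 2.576) = Φ(-0.935) + Φ(-4.216) = 0.1748 + 0.0000 = 0.1748.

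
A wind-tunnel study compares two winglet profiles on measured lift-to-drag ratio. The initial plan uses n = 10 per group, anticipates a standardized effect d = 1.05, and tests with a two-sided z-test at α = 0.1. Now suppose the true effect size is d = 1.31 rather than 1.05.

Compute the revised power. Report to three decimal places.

With d = 1.31: δ = d·√(n/2) = 1.31 × √(10/2) = 2.9292. Critical value z_{0.05} = 1.645.
Revised power = Φ(δ − 1.645) + Φ(−δ − 1.645) = Φ(1.284) + Φ(-4.574) = 0.9005 + 0.0000 = 0.9005.

Power ≈ 0.901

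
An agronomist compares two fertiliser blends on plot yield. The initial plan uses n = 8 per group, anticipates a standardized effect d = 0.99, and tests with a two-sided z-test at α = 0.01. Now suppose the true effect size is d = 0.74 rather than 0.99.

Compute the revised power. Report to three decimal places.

Power ≈ 0.137

With d = 0.74: δ = d·√(n/2) = 0.74 × √(8/2) = 1.4800. Critical value z_{0.005} = 2.576.
Revised power = Φ(δ − 2.576) + Φ(−δ − 2.576) = Φ(-1.096) + Φ(-4.056) = 0.1366 + 0.0000 = 0.1366.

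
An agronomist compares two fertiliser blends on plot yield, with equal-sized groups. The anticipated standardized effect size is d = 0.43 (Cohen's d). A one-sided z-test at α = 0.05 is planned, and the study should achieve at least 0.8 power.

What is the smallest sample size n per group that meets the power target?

n = 67 per group

Set Φ(δ − 1.645) = 0.8; then δ − 1.645 = Φ⁻¹(0.8) = 0.842, giving δ = 2.486.
δ = d·√(n/2) ⇒ n = 2(δ/d)² = 2 × (2.486 / 0.43)² = 66.87.
Rounding up, n = 67 per group.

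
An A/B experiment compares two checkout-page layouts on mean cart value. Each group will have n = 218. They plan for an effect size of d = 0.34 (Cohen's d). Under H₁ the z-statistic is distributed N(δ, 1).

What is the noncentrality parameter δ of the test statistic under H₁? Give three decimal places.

δ ≈ 3.550

The noncentrality parameter scales effect size by the design's sample-size factor: δ = d·√(n/2) = 0.34 × √(218/2) = 3.5497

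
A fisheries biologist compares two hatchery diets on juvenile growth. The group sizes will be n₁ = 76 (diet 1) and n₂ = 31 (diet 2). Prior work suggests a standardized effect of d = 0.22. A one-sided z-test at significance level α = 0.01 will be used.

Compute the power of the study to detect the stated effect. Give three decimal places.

Noncentrality parameter: δ = d / √(1/n₁ + 1/n₂) = 0.22 / √(1/76 + 1/31) = 1.0323
Critical value for a one-sided test at α = 0.01: z_α = 2.326.
Power = Φ(δ − 2.326) = Φ(-1.294) = 0.0978.

Power ≈ 0.098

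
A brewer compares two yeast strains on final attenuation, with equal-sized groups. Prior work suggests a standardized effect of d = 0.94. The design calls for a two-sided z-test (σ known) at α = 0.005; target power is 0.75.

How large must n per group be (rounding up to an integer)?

n = 28 per group

Set Φ(δ − 2.807) = 0.75; then δ − 2.807 = Φ⁻¹(0.75) = 0.674, giving δ = 3.482.
(The Φ(−δ − z_{α/2}) term is vanishingly small for δ > 0 and is dropped in the standard sample-size formula.)
δ = d·√(n/2) ⇒ n = 2(δ/d)² = 2 × (3.482 / 0.94)² = 27.44.
Round up to the next whole unit.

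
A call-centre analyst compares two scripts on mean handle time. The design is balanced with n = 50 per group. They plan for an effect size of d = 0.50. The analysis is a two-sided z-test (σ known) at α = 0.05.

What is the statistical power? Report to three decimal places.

Noncentrality parameter: λ = d·√(n/2) = 0.50 × √(50/2) = 2.5000
Critical value for a two-sided test at α = 0.05: z_{α/2} = 1.960.
Power = Φ(λ − 1.960) + Φ(−λ − 1.960) = Φ(0.540) + Φ(-4.460) = 0.7054 + 0.0000 = 0.7054.

Power ≈ 0.705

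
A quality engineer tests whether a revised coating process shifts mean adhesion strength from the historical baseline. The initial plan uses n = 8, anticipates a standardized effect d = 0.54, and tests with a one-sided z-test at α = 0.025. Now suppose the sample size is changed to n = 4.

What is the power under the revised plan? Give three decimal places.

With n = 4: δ = d·√n = 0.54 × √4 = 1.0800. Critical value z_{0.025} = 1.960.
Revised power = Φ(δ − 1.960) = Φ(-0.880) = 0.1894.

Power ≈ 0.189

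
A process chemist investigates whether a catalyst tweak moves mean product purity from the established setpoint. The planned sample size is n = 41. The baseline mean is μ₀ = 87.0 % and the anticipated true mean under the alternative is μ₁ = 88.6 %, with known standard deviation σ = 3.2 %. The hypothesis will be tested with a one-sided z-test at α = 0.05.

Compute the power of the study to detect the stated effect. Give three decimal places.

Power ≈ 0.940

Standardized effect: d = |μ₁ − μ₀| / σ = |88.6 − 87.0| / 3.2 = 0.5000
Noncentrality parameter: δ = d·√n = 0.5000 × √41 = 3.2016
One-sided α = 0.05 → critical value z_{0.05} = 1.645.
Power = Φ(δ − 1.645) = Φ(1.557) = 0.9402.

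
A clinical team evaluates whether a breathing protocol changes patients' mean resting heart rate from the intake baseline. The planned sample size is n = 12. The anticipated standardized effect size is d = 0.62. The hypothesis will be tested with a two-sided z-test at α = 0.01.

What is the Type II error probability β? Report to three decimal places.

Noncentrality parameter: δ = d·√n = 0.62 × √12 = 2.1477
Critical value for a two-sided test at α = 0.01: z_{α/2} = 2.576.
Power = Φ(δ − 2.576) + Φ(−δ − 2.576) = Φ(-0.428) + Φ(-4.724) = 0.3343 + 0.0000 = 0.3343.
Type II error: β = 1 − power = 1 − 0.3343 = 0.6657.

β ≈ 0.666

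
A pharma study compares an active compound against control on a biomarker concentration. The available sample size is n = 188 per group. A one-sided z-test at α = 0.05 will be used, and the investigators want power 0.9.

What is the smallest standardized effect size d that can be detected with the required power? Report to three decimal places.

d ≈ 0.302

Need Φ(δ − 1.645) = 0.9, so δ = 1.645 + 1.282 = 2.926.
δ = d·√(n/2) ⇒ d = δ/√(n/2) = 2.926/√(188/2) = 0.3018.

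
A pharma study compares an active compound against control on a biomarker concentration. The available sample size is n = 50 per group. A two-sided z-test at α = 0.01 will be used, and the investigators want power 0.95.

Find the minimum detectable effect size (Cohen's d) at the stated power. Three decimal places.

Need Φ(δ − 2.576) = 0.95, so δ = 2.576 + 1.645 = 4.221.
(Lower-tail contribution to power is negligible for δ > 0.)
δ = d·√(n/2) ⇒ d = δ/√(n/2) = 4.221/√(50/2) = 0.8441.

d ≈ 0.844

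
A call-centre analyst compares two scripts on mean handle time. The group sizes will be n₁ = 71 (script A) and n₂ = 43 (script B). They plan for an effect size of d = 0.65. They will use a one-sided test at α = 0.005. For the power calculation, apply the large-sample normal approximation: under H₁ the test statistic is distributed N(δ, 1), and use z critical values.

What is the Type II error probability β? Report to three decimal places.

Noncentrality parameter: δ = d / √(1/n₁ + 1/n₂) = 0.65 / √(1/71 + 1/43) = 3.3638
One-sided α = 0.005 → critical value z_{0.005} = 2.576.
Power = P(Z > 2.576 − δ) = Φ(0.788) = 0.7846.
Type II error: β = 1 − power = 1 − 0.7846 = 0.2154.

β ≈ 0.215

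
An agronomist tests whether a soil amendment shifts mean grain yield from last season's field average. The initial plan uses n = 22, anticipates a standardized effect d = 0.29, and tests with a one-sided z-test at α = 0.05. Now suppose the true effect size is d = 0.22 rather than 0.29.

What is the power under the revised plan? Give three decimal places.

With d = 0.22: δ = d·√n = 0.22 × √22 = 1.0319. Critical value z_{0.05} = 1.645.
Revised power = Φ(δ − 1.645) = Φ(-0.613) = 0.2700.

Power ≈ 0.270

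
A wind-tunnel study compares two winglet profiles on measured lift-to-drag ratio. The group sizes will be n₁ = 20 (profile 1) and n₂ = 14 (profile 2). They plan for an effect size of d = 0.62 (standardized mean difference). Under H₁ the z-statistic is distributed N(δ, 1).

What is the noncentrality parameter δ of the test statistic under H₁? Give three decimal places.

The noncentrality parameter scales effect size by the design's sample-size factor: δ = d / √(1/n₁ + 1/n₂) = 0.62 / √(1/20 + 1/14) = 1.7792

δ ≈ 1.779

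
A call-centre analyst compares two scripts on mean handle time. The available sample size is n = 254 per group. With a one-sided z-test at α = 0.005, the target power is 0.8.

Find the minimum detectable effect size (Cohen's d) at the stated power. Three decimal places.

d ≈ 0.303

Required noncentrality: δ = z_{0.005} + z_{0.20} = 2.576 + 0.842 = 3.417.
δ = d·√(n/2) ⇒ d = δ/√(n/2) = 3.417/√(254/2) = 0.3032.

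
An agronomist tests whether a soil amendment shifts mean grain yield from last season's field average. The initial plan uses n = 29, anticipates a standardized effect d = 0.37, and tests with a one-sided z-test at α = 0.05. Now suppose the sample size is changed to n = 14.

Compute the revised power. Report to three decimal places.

With n = 14: δ = d·√n = 0.37 × √14 = 1.3844. Critical value z_{0.05} = 1.645.
Revised power = P(Z > 1.645 − δ) = Φ(-0.260) = 0.3973.

Power ≈ 0.397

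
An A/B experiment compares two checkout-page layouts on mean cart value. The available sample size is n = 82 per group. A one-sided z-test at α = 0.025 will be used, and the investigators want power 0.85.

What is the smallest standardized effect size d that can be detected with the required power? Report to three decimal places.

d ≈ 0.468

Need Φ(δ − 1.960) = 0.85, so δ = 1.960 + 1.036 = 2.996.
δ = d·√(n/2) ⇒ d = δ/√(n/2) = 2.996/√(82/2) = 0.4680.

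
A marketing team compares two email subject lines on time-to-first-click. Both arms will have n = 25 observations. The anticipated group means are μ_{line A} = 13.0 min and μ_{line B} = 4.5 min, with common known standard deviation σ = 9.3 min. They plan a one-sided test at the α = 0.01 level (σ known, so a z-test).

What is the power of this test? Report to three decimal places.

Standardized effect: d = |μ_{line A} − μ_{line B}| / σ = |13.0 − 4.5| / 9.3 = 0.9140
Noncentrality parameter: δ = d·√(n/2) = 0.9140 × √(25/2) = 3.2314
One-sided α = 0.01 → critical value z_{0.01} = 2.326.
Power = Φ(δ − 2.326) = Φ(0.905) = 0.8173.

Power ≈ 0.817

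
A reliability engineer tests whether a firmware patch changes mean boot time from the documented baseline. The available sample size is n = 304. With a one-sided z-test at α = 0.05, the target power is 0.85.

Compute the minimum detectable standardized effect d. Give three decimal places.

d ≈ 0.154

Need Φ(δ − 1.645) = 0.85, so δ = 1.645 + 1.036 = 2.681.
δ = d·√n ⇒ d = δ/√n = 2.681/√304 = 0.1538.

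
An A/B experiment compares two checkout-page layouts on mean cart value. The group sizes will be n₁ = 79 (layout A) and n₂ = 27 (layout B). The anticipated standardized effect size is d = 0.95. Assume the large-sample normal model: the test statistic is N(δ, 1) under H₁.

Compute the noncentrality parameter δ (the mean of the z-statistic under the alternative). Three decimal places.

δ = d / √(1/n₁ + 1/n₂) = 0.95 / √(1/79 + 1/27) = 4.2615

δ ≈ 4.262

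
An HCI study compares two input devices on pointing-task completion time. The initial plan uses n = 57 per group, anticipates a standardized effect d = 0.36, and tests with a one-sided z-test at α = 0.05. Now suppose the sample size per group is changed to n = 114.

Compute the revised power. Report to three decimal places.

With n = 114 per group: δ = d·√(n/2) = 0.36 × √(114/2) = 2.7179. Critical value z_{0.05} = 1.645.
Revised power = Φ(δ − 1.645) = Φ(1.073) = 0.8584.

Power ≈ 0.858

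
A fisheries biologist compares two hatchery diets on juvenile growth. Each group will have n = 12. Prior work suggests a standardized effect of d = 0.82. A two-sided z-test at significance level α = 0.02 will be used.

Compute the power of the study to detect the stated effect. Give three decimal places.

Noncentrality parameter: δ = d·√(n/2) = 0.82 × √(12/2) = 2.0086
Critical value for a two-sided test at α = 0.02: z_{α/2} = 2.326.
Power = Φ(δ − 2.326) + Φ(−δ − 2.326) = Φ(-0.318) + Φ(-4.335) = 0.3753 + 0.0000 = 0.3753.

Power ≈ 0.375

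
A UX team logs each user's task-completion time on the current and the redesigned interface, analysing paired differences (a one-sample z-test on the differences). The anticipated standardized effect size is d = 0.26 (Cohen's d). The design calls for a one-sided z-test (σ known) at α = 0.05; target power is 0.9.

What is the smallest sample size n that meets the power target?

For power 0.9 need Φ(δ − z_{0.05}) = 0.9, so δ = z_{0.05} + z_{0.10} = 1.645 + 1.282 = 2.926.
δ = d·√n ⇒ n = (δ/d)² = (2.926 / 0.26)² = 126.68.
Round up to the next whole unit.

n = 127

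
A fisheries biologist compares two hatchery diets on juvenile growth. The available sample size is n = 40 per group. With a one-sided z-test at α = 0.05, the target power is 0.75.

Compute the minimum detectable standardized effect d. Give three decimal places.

Required noncentrality: δ = z_{0.05} + z_{0.25} = 1.645 + 0.674 = 2.319.
δ = d·√(n/2) ⇒ d = δ/√(n/2) = 2.319/√(40/2) = 0.5186.

d ≈ 0.519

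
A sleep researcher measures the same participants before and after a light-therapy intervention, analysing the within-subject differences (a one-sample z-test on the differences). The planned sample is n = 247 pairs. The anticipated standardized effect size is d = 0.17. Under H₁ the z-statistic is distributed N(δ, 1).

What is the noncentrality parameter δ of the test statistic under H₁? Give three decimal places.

The noncentrality parameter scales effect size by the design's sample-size factor: δ = d·√n = 0.17 × √247 = 2.6718

δ ≈ 2.672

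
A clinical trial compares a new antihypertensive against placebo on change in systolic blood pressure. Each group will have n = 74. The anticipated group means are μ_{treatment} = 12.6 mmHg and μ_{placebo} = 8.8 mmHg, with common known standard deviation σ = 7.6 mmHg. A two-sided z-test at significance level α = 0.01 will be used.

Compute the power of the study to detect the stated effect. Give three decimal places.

Power ≈ 0.679

Standardized effect: d = |μ_{treatment} − μ_{placebo}| / σ = |12.6 − 8.8| / 7.6 = 0.5000
Noncentrality parameter: δ = d·√(n/2) = 0.5000 × √(74/2) = 3.0414
Critical value for a two-sided test at α = 0.01: z_{α/2} = 2.576.
Power = Φ(δ − 2.576) + Φ(−δ − 2.576) = Φ(0.466) + Φ(-5.617) = 0.6792 + 0.0000 = 0.6792.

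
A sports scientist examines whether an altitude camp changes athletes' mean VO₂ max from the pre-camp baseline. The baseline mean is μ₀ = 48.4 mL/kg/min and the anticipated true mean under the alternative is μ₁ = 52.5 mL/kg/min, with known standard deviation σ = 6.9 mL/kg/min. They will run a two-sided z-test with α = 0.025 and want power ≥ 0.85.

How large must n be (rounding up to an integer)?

n = 31

Standardized effect: d = |μ₁ − μ₀| / σ = |52.5 − 48.4| / 6.9 = 0.5942
Set Φ(δ − 2.241) = 0.85; then δ − 2.241 = Φ⁻¹(0.85) = 1.036, giving δ = 3.278.
(The Φ(−δ − z_{α/2}) term is vanishingly small for δ > 0 and is dropped in the standard sample-size formula.)
δ = d·√n ⇒ n = (δ/d)² = (3.278 / 0.5942)² = 30.43.
Round up to the next whole unit.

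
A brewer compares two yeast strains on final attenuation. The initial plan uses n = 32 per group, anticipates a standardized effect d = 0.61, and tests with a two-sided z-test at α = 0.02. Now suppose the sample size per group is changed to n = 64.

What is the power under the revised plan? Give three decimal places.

With n = 64 per group: δ = d·√(n/2) = 0.61 × √(64/2) = 3.4507. Critical value z_{0.01} = 2.326.
Revised power = Φ(δ − 2.326) + Φ(−δ − 2.326) = Φ(1.124) + Φ(-5.777) = 0.8696 + 0.0000 = 0.8696.

Power ≈ 0.870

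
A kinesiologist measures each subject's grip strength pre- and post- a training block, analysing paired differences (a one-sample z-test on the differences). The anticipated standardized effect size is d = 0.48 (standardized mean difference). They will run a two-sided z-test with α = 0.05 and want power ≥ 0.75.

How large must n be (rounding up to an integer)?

n = 31

Set Φ(δ − 1.960) = 0.75; then δ − 1.960 = Φ⁻¹(0.75) = 0.674, giving δ = 2.634.
(Ignoring the negligible lower-tail rejection probability gives the usual closed-form inversion.)
δ = d·√n ⇒ n = (δ/d)² = (2.634 / 0.48)² = 30.12.
Round up to the next whole unit.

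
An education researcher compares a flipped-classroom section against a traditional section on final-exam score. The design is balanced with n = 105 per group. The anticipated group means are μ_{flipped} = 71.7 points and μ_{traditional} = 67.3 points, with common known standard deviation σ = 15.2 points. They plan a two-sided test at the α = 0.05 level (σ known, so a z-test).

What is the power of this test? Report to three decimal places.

Standardized effect: d = |μ_{flipped} − μ_{traditional}| / σ = |71.7 − 67.3| / 15.2 = 0.2895
Noncentrality parameter: δ = d·√(n/2) = 0.2895 × √(105/2) = 2.0974
Critical value for a two-sided test at α = 0.05: z_{α/2} = 1.960.
Power = Φ(δ − 1.960) + Φ(−δ − 1.960) = Φ(0.137) + Φ(-4.057) = 0.5547 + 0.0000 = 0.5547.

Power ≈ 0.555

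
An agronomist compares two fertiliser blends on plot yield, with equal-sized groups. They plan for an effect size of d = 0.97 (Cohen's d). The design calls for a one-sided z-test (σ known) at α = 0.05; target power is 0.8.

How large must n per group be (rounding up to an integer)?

For power 0.8 need Φ(δ − z_{0.05}) = 0.8, so δ = z_{0.05} + z_{0.20} = 1.645 + 0.842 = 2.486.
δ = d·√(n/2) ⇒ n = 2(δ/d)² = 2 × (2.486 / 0.97)² = 13.14.
Round up to the next whole unit.

n = 14 per group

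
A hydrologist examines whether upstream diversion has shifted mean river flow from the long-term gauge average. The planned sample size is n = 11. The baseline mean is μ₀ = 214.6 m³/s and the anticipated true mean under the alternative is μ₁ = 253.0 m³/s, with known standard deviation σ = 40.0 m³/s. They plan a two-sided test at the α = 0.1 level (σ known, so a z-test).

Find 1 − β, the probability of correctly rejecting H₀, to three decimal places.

Standardized effect: d = |μ₁ − μ₀| / σ = |253.0 − 214.6| / 40.0 = 0.9600
Noncentrality parameter: λ = d·√n = 0.9600 × √11 = 3.1840
Two-sided α = 0.1 → critical value z_{0.05} = 1.645.
Power = Φ(λ − 1.645) + Φ(−λ − 1.645) = Φ(1.539) + Φ(-4.829) = 0.9381 + 0.0000 = 0.9381.

Power ≈ 0.938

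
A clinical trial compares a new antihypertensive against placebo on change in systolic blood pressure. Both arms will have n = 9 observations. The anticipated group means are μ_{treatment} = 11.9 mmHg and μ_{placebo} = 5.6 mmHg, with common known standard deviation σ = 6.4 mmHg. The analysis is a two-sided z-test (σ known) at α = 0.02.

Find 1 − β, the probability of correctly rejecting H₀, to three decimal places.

Standardized effect: d = |μ_{treatment} − μ_{placebo}| / σ = |11.9 − 5.6| / 6.4 = 0.9844
Noncentrality parameter: λ = d·√(n/2) = 0.9844 × √(9/2) = 2.0882
Critical value for a two-sided test at α = 0.02: z_{α/2} = 2.326.
Power = Φ(λ − 2.326) + Φ(−λ − 2.326) = Φ(-0.238) + Φ(-4.415) = 0.4059 + 0.0000 = 0.4059.

Power ≈ 0.406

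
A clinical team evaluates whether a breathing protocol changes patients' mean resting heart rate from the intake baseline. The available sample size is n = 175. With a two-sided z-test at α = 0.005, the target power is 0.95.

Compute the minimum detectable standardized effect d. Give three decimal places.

d ≈ 0.337

Need Φ(δ − 2.807) = 0.95, so δ = 2.807 + 1.645 = 4.452.
(Lower-tail contribution to power is negligible for δ > 0.)
δ = d·√n ⇒ d = δ/√n = 4.452/√175 = 0.3365.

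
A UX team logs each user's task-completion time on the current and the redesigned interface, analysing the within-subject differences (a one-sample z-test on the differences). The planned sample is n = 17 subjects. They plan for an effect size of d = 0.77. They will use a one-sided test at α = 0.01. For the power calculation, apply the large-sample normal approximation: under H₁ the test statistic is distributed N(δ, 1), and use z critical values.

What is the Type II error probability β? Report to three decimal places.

Noncentrality parameter: δ = d·√n = 0.77 × √17 = 3.1748
Critical value for a one-sided test at α = 0.01: z_α = 2.326.
Power = Φ(δ − 2.326) = Φ(0.848) = 0.8019.
Type II error: β = 1 − power = 1 − 0.8019 = 0.1981.

β ≈ 0.198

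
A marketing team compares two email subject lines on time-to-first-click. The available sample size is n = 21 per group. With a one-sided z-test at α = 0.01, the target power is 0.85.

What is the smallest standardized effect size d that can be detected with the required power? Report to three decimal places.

Need Φ(δ − 2.326) = 0.85, so δ = 2.326 + 1.036 = 3.363.
δ = d·√(n/2) ⇒ d = δ/√(n/2) = 3.363/√(21/2) = 1.0378.

d ≈ 1.038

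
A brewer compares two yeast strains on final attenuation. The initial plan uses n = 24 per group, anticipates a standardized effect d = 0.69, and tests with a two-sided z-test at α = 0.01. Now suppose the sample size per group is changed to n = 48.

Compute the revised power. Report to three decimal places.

Power ≈ 0.789

With n = 48 per group: δ = d·√(n/2) = 0.69 × √(48/2) = 3.3803. Critical value z_{0.005} = 2.576.
Revised power = Φ(δ − 2.576) + Φ(−δ − 2.576) = Φ(0.804) + Φ(-5.956) = 0.7894 + 0.0000 = 0.7894.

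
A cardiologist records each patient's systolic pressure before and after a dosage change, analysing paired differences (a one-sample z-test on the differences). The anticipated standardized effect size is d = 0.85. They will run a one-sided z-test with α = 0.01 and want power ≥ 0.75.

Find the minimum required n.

Set Φ(δ − 2.326) = 0.75; then δ − 2.326 = Φ⁻¹(0.75) = 0.674, giving δ = 3.001.
δ = d·√n ⇒ n = (δ/d)² = (3.001 / 0.85)² = 12.46.
Rounding up, n = 13.

n = 13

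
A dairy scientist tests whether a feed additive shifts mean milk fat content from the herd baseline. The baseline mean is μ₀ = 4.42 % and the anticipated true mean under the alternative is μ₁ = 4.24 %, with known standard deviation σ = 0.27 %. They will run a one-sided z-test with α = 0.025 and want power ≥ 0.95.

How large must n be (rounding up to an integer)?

n = 30

Standardized effect: d = |μ₁ − μ₀| / σ = |4.24 − 4.42| / 0.27 = 0.6667
For power 0.95 need Φ(δ − z_{0.025}) = 0.95, so δ = z_{0.025} + z_{0.05} = 1.960 + 1.645 = 3.605.
δ = d·√n ⇒ n = (δ/d)² = (3.605 / 0.6667)² = 29.24.
Round up to the next whole unit.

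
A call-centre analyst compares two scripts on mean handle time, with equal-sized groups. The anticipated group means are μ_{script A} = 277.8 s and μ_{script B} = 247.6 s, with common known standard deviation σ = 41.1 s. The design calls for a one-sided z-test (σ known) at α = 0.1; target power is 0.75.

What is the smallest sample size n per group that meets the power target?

Standardized effect: d = |μ_{script A} − μ_{script B}| / σ = |277.8 − 247.6| / 41.1 = 0.7348
For power 0.75 need Φ(δ − z_{0.1}) = 0.75, so δ = z_{0.1} + z_{0.25} = 1.282 + 0.674 = 1.956.
δ = d·√(n/2) ⇒ n = 2(δ/d)² = 2 × (1.956 / 0.7348)² = 14.17.
Rounding up, n = 15 per group.

n = 15 per group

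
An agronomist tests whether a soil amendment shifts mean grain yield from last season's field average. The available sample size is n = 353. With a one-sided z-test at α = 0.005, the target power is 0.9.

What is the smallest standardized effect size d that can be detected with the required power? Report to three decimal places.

Required noncentrality: δ = z_{0.005} + z_{0.10} = 2.576 + 1.282 = 3.857.
δ = d·√n ⇒ d = δ/√n = 3.857/√353 = 0.2053.

d ≈ 0.205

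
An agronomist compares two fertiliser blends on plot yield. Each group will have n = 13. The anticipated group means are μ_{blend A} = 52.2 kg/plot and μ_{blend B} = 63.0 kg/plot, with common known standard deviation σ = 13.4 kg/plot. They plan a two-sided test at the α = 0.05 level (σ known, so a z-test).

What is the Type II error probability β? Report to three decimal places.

β ≈ 0.462

Standardized effect: d = |μ_{blend A} − μ_{blend B}| / σ = |52.2 − 63.0| / 13.4 = 0.8060
Noncentrality parameter: δ = d·√(n/2) = 0.8060 × √(13/2) = 2.0548
Critical value for a two-sided test at α = 0.05: z_{α/2} = 1.960.
Power = Φ(δ − 1.960) + Φ(−δ − 1.960) = Φ(0.095) + Φ(-4.015) = 0.5378 + 0.0000 = 0.5378.
Type II error: β = 1 − power = 1 − 0.5378 = 0.4622.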